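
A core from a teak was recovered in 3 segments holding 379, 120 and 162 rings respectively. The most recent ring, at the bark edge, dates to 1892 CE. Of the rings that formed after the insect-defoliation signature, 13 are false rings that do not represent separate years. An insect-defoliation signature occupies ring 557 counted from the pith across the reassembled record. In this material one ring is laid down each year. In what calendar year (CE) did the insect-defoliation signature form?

Total rings = 379 + 120 + 162 = 661.
The insect-defoliation signature sits at ring 557 from the pith, so 661 − 557 = 104 rings formed after it.
Removing the 13 false rings leaves 104 − 13 = 91 true rings beyond the insect-defoliation signature.
The ring at the bark edge is 1892 CE, so the insect-defoliation signature dates to 1892 − 91 = 1801 CE.

1801 CE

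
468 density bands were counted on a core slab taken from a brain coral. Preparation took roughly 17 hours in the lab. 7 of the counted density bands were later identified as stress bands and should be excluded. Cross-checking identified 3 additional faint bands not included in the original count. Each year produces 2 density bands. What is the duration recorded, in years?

Adjusted count: 468 − 7 + 3 = 464 density bands.
464 density bands at 2 per year is 464 / 2 = 232 years.

232 years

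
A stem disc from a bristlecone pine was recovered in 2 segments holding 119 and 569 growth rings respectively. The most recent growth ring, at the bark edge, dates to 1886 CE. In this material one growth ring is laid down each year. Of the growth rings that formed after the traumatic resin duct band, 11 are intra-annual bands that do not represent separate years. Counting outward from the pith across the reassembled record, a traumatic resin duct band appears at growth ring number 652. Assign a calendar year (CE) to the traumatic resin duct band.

Total growth rings = 119 + 569 = 688.
The traumatic resin duct band sits at growth ring 652 from the pith, so 688 − 652 = 36 growth rings formed after it.
Excluding 11 false growth rings: 36 − 11 = 25.
The growth ring at the bark edge is 1886 CE, so the traumatic resin duct band dates to 1886 − 25 = 1861 CE.

1861 CE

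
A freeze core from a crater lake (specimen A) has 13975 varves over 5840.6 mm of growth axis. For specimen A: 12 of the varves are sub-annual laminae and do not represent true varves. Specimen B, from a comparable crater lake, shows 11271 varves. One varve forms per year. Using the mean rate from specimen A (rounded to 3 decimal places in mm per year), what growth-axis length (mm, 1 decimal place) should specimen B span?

Specimen A: after corrections the count is 13975 − 12 = 13963 varves.
A: Mean rate = 5840.6 mm / 13963 years ≈ 0.418 mm per year.
B's length ≈ 0.418 × 11271 = 4711.3 mm.

4711.3 mm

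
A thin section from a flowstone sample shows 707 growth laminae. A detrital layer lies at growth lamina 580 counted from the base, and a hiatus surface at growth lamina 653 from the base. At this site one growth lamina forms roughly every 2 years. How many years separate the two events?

The two markers are separated by 653 − 580 = 73 growth laminae.
73 growth laminae at 2 years each span 73 × 2 = 146 years.

146 years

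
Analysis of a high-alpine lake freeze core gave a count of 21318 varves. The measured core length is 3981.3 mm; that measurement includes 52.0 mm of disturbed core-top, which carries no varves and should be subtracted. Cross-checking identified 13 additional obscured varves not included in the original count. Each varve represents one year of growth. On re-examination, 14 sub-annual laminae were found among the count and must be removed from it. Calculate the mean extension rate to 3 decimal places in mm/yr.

0.184 mm/yr

Correcting the raw count gives 21318 − 14 + 13 = 21317 true varves.
Removing the 52.0 mm offcut leaves 3981.3 − 52.0 = 3929.3 mm.
Extension rate ≈ 3929.3 / 21317 = 0.184 mm/yr.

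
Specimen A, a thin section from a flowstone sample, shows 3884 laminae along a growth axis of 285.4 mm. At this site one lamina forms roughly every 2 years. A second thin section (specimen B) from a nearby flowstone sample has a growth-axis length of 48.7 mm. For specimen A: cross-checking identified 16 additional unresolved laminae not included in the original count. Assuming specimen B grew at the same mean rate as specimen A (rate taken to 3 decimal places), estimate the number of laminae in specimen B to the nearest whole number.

Specimen A: after corrections the count is 3884 + 16 = 3900 laminae.
Specimen A: multiplying by 2 years per lamina: 3900 × 2 = 7800 years.
A: Extension rate ≈ 285.4 / 7800 = 0.037 mm/year.
Specimen B: 48.7 mm / 0.037 mm per year = 1316.22 years; at 2 years per lamina that is 1316.22 / 2 ≈ 658 laminae.

658 laminae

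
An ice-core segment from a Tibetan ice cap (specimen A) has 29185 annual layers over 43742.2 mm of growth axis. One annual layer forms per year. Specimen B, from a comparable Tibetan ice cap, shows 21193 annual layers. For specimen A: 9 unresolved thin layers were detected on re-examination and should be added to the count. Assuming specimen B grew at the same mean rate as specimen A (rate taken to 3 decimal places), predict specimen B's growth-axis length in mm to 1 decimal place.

31747.1 mm

Specimen A: true annual layer count = 29185 + 9 = 29194.
A: Mean rate = 43742.2 mm / 29194 years ≈ 1.498 mm/year.
For B, 1.498 mm/year × 21193 years = 31747.1 mm.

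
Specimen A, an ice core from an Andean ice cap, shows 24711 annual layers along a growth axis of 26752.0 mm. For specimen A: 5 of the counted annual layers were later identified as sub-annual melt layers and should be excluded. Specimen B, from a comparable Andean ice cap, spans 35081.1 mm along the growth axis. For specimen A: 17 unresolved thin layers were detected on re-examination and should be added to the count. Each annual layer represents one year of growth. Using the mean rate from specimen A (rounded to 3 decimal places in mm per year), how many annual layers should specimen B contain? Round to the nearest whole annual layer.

32422 annual layers

Specimen A: true annual layer count = 24711 − 5 + 17 = 24723.
A: 26752.0 mm over 24723 years gives 26752.0 / 24723 ≈ 1.082 mm/yr.
Specimen B: 35081.1 mm / 1.082 mm per year = 32422.46 years ≈ 32422 annual layers.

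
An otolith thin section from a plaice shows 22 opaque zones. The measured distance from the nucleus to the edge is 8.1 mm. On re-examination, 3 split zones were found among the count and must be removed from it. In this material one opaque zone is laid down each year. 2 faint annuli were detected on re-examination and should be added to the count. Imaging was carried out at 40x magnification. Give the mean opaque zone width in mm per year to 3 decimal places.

0.386 mm per year

True opaque zone count = 22 − 3 + 2 = 21.
Mean rate = 8.1 mm / 21 years ≈ 0.386 mm per year.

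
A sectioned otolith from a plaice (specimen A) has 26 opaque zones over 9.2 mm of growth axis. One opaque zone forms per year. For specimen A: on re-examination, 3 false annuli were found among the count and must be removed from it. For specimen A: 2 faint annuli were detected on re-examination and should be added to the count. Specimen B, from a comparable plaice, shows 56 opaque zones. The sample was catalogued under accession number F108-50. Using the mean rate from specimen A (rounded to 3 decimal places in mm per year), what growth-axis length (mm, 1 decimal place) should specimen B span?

Specimen A: adjusted count: 26 − 3 + 2 = 25 opaque zones.
A: 9.2 mm over 25 years gives 9.2 / 25 ≈ 0.368 mm per year.
For B, 0.368 mm/year × 56 years = 20.6 mm.

20.6 mm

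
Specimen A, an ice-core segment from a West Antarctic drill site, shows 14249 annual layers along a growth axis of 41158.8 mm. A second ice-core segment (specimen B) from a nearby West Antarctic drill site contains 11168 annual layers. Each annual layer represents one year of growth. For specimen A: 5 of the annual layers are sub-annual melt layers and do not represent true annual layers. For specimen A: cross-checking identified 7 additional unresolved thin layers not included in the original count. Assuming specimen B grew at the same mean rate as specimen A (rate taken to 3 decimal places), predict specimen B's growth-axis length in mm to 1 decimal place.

32253.2 mm

Specimen A: correcting the raw count gives 14249 − 5 + 7 = 14251 true annual layers.
A: 41158.8 mm over 14251 years gives 41158.8 / 14251 ≈ 2.888 mm per year.
B's length ≈ 2.888 × 11168 = 32253.2 mm.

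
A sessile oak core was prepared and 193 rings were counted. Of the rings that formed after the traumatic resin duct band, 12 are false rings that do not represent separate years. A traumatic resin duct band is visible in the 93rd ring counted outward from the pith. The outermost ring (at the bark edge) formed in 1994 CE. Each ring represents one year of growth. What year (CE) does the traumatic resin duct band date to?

Between ring 93 and the bark edge there are 193 − 93 = 100 rings.
100 − 12 false = 88 true rings after the traumatic resin duct band.
1994 − 88 = 1906 CE.

1906 CE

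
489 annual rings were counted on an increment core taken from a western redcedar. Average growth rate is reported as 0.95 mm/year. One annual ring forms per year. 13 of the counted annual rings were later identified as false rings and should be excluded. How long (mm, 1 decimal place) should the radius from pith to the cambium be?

Correcting the raw count gives 489 − 13 = 476 true annual rings.
Length ≈ 0.95 × 476 = 452.2 mm.

452.2 mm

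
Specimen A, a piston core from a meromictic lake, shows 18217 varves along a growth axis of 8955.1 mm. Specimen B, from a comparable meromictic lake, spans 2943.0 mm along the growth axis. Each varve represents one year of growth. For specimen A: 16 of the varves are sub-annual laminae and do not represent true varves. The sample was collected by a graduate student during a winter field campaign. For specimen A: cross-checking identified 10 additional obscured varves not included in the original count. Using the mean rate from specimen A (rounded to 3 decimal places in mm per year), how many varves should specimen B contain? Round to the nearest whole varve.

Specimen A: after corrections the count is 18217 − 16 + 10 = 18211 varves.
A: Mean rate = 8955.1 mm / 18211 years ≈ 0.492 mm per year.
Specimen B: 2943.0 mm / 0.492 mm per year = 5981.71 years ≈ 5982 varves.

5982 varves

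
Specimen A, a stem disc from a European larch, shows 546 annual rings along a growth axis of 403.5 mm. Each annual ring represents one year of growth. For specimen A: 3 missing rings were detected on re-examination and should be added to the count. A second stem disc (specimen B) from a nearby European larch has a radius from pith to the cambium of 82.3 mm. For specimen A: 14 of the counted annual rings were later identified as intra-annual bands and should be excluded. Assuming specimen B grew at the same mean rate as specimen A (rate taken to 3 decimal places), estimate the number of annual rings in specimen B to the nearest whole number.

109 annual rings

Specimen A: adjusted count: 546 − 14 + 3 = 535 annual rings.
A: Extension rate ≈ 403.5 / 535 = 0.754 mm/yr.
B spans 82.3 / 0.754 = 109.15 years ≈ 109 annual rings.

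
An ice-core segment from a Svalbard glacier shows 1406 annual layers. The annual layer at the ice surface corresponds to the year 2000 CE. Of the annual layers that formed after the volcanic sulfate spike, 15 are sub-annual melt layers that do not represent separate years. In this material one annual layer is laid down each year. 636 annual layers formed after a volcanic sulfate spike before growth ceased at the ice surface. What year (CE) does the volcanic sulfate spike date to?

1379 CE

636 annual layers post-date the volcanic sulfate spike.
636 − 15 false = 621 true annual layers after the volcanic sulfate spike.
2000 − 621 = 1379 CE.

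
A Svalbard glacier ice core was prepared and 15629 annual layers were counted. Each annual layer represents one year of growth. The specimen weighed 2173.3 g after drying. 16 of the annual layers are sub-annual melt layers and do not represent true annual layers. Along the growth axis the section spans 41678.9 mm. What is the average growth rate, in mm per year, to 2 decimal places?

After corrections the count is 15629 − 16 = 15613 annual layers.
41678.9 mm over 15613 years gives 41678.9 / 15613 ≈ 2.67 mm per year.

2.67 mm per year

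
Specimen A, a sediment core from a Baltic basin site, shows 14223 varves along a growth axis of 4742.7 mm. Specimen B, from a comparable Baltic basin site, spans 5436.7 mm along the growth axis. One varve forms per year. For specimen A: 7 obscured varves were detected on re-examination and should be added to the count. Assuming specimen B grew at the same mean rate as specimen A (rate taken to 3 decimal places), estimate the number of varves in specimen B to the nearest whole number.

Specimen A: true varve count = 14223 + 7 = 14230.
A: Mean rate = 4742.7 mm / 14230 years ≈ 0.333 mm per year.
B spans 5436.7 / 0.333 = 16326.43 years ≈ 16326 varves.

16326 varves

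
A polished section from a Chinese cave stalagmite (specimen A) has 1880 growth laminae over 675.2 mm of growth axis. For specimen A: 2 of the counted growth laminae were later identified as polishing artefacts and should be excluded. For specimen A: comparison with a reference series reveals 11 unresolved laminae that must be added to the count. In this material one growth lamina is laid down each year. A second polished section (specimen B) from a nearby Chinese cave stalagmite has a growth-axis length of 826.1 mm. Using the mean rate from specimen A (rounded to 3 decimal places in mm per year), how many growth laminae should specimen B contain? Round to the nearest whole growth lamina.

Specimen A: true growth lamina count = 1880 − 2 + 11 = 1889.
A: 675.2 mm over 1889 years gives 675.2 / 1889 ≈ 0.357 mm per year.
For B, 826.1 / 0.357 = 2314.01 years ≈ 2314 growth laminae.

2314 growth laminae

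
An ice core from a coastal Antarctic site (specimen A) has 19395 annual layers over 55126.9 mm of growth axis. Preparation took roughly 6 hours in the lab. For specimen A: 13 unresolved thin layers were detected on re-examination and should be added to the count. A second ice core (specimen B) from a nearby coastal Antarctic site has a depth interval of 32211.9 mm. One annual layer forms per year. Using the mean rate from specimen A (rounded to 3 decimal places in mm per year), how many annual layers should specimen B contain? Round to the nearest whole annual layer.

Specimen A: after corrections the count is 19395 + 13 = 19408 annual layers.
A: 55126.9 mm over 19408 years gives 55126.9 / 19408 ≈ 2.840 mm/year.
Specimen B: 32211.9 mm / 2.840 mm per year = 11342.22 years ≈ 11342 annual layers.

11342 annual layers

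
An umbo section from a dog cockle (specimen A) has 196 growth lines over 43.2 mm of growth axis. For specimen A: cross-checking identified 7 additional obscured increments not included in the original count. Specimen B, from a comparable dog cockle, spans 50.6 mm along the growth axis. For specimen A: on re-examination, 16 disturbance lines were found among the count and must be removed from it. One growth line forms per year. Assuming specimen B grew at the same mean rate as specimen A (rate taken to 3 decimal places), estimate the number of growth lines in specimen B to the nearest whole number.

Specimen A: correcting the raw count gives 196 − 16 + 7 = 187 true growth lines.
A: Mean rate = 43.2 mm / 187 years ≈ 0.231 mm/year.
B spans 50.6 / 0.231 = 219.05 years ≈ 219 growth lines.

219 growth lines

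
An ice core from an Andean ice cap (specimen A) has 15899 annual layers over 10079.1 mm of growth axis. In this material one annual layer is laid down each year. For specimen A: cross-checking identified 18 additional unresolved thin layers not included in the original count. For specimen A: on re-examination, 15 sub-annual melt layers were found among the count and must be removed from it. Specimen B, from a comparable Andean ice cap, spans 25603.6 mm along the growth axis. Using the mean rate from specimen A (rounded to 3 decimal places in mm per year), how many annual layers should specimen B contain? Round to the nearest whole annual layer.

Specimen A: true annual layer count = 15899 − 15 + 18 = 15902.
A: Mean rate = 10079.1 mm / 15902 years ≈ 0.634 mm per year.
Specimen B: 25603.6 mm / 0.634 mm per year = 40384.23 years ≈ 40384 annual layers.

40384 annual layers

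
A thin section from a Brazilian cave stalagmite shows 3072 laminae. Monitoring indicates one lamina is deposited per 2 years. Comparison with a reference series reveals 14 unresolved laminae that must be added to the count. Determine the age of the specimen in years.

Adjusted count: 3072 + 14 = 3086 laminae.
Multiplying by 2 years per lamina: 3086 × 2 = 6172 years.

6172 yr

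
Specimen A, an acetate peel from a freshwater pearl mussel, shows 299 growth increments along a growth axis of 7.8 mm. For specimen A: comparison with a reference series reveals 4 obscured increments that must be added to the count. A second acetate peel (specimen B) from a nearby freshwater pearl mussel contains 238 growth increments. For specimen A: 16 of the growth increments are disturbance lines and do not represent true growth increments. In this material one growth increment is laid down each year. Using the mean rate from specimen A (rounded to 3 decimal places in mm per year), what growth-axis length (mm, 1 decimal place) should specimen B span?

6.4 mm

Specimen A: adjusted count: 299 − 16 + 4 = 287 growth increments.
A: Mean rate = 7.8 mm / 287 years ≈ 0.027 mm per year.
Length of B = 0.027 × 238 = 6.4 mm.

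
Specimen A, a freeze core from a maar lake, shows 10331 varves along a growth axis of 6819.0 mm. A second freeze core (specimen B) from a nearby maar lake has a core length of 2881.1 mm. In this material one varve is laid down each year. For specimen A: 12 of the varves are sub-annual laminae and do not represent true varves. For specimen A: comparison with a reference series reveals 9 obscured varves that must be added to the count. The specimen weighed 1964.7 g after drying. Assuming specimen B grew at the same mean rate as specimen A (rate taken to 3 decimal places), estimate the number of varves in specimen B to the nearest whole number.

Specimen A: adjusted count: 10331 − 12 + 9 = 10328 varves.
A: Mean rate = 6819.0 mm / 10328 years ≈ 0.660 mm/yr.
For B, 2881.1 / 0.660 = 4365.30 years ≈ 4365 varves.

4365 varves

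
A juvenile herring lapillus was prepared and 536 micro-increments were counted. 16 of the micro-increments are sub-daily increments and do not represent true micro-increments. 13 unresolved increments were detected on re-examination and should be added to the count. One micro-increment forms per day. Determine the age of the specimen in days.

After corrections the count is 536 − 16 + 13 = 533 micro-increments.
One micro-increment per day makes the duration 533 days.

533 days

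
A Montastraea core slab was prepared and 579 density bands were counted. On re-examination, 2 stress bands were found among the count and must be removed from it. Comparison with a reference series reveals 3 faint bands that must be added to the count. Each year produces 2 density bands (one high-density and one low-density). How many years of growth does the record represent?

290 years

True density band count = 579 − 2 + 3 = 580.
With 2 density bands per year, 580 / 2 = 290 years.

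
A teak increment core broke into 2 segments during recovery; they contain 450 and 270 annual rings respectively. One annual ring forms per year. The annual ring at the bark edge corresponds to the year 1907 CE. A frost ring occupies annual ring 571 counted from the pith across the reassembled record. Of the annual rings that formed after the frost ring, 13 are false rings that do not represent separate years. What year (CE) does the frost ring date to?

Total annual rings = 450 + 270 = 720.
The frost ring sits at annual ring 571 from the pith, so 720 − 571 = 149 annual rings formed after it.
149 − 13 false = 136 true annual rings after the frost ring.
The annual ring at the bark edge is 1907 CE, so the frost ring dates to 1907 − 136 = 1771 CE.

1771 CE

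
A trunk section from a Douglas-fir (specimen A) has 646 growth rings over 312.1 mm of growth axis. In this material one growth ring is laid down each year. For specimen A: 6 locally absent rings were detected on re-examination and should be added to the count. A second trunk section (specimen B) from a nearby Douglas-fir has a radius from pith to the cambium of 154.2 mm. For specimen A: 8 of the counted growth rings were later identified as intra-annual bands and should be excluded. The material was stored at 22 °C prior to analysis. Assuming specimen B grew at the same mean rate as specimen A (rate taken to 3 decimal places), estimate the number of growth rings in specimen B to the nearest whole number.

Specimen A: adjusted count: 646 − 8 + 6 = 644 growth rings.
A: Mean rate = 312.1 mm / 644 years ≈ 0.485 mm per year.
B spans 154.2 / 0.485 = 317.94 years ≈ 318 growth rings.

318 growth rings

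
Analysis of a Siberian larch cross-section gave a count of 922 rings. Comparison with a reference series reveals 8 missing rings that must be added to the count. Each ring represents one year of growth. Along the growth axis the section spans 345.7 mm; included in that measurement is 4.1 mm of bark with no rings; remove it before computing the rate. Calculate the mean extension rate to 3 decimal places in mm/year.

Adjusted count: 922 + 8 = 930 rings.
Removing the 4.1 mm offcut leaves 345.7 − 4.1 = 341.6 mm.
Extension rate ≈ 341.6 / 930 = 0.367 mm/year.

0.367 mm/year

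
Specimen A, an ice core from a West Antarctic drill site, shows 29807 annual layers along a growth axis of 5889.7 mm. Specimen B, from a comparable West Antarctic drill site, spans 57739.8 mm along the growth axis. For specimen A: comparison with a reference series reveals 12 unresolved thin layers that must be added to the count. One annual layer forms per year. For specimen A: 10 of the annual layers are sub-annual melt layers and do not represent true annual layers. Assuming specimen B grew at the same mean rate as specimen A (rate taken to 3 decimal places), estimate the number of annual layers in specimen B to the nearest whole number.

Specimen A: adjusted count: 29807 − 10 + 12 = 29809 annual layers.
A: Extension rate ≈ 5889.7 / 29809 = 0.198 mm/yr.
B spans 57739.8 / 0.198 = 291615.15 years ≈ 291615 annual layers.

291615 annual layers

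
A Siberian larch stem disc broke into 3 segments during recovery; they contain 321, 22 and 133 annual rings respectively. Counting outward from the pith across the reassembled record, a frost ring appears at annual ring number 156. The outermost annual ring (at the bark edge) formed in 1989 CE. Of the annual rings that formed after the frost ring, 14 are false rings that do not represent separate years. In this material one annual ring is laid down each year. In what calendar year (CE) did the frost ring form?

Total annual rings = 321 + 22 + 133 = 476.
476 − 156 = 320 annual rings lie beyond the frost ring toward the bark edge.
Removing the 14 false annual rings leaves 320 − 14 = 306 true annual rings beyond the frost ring.
The annual ring at the bark edge is 1989 CE, so the frost ring dates to 1989 − 306 = 1683 CE.

1683 CE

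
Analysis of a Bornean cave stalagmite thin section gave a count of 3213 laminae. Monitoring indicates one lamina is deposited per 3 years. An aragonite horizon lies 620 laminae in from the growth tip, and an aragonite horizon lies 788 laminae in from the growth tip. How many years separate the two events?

504 years

The two markers are separated by 788 − 620 = 168 laminae.
Multiplying by 3 years per lamina: 168 × 3 = 504 years.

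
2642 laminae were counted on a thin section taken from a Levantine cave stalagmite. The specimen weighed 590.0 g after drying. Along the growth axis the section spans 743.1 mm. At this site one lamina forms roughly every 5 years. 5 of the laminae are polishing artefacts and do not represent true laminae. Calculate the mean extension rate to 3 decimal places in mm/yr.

True lamina count = 2642 − 5 = 2637.
At 5 years per lamina, 2637 × 5 = 13185 years.
Mean rate = 743.1 mm / 13185 years ≈ 0.056 mm/yr.

0.056 mm/yr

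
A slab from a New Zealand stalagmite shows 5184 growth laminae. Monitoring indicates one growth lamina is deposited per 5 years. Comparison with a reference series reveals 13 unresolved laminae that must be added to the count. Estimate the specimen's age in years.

Correcting the raw count gives 5184 + 13 = 5197 true growth laminae.
Multiplying by 5 years per growth lamina: 5197 × 5 = 25985 years.

25985 years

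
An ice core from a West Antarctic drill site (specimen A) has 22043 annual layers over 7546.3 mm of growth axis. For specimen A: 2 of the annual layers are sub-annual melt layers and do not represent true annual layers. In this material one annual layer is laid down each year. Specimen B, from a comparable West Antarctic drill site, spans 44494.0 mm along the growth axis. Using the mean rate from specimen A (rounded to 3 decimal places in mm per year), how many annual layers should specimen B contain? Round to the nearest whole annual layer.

130099 annual layers

Specimen A: adjusted count: 22043 − 2 = 22041 annual layers.
A: 7546.3 mm over 22041 years gives 7546.3 / 22041 ≈ 0.342 mm per year.
Specimen B: 44494.0 mm / 0.342 mm per year = 130099.42 years ≈ 130099 annual layers.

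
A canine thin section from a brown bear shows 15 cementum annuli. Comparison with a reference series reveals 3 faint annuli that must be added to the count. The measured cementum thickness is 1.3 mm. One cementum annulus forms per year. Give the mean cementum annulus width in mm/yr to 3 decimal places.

Correcting the raw count gives 15 + 3 = 18 true cementum annuli.
Mean rate = 1.3 mm / 18 years ≈ 0.072 mm/yr.

0.072 mm/yr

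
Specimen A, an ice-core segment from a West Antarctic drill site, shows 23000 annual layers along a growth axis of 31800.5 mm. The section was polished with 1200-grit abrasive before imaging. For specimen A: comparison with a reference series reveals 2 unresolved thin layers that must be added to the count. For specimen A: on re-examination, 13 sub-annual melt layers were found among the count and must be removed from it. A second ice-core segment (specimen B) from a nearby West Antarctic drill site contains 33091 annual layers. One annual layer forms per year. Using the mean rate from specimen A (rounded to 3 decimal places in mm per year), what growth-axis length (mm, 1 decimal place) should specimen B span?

45764.9 mm

Specimen A: true annual layer count = 23000 − 13 + 2 = 22989.
A: Extension rate ≈ 31800.5 / 22989 = 1.383 mm per year.
B's length ≈ 1.383 × 33091 = 45764.9 mm.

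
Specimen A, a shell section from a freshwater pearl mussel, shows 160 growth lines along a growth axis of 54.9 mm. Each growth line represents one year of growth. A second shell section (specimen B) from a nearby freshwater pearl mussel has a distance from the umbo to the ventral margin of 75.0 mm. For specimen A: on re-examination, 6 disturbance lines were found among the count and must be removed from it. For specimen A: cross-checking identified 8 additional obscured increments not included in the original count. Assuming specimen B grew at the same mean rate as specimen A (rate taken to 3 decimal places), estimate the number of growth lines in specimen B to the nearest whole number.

Specimen A: after corrections the count is 160 − 6 + 8 = 162 growth lines.
A: Extension rate ≈ 54.9 / 162 = 0.339 mm/year.
Specimen B: 75.0 mm / 0.339 mm per year = 221.24 years ≈ 221 growth lines.

221 growth lines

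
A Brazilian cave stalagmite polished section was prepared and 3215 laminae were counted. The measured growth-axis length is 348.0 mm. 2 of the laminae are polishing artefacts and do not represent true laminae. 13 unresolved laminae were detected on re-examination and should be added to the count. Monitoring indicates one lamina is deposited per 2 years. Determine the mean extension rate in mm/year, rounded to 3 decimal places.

0.054 mm/year

Correcting the raw count gives 3215 − 2 + 13 = 3226 true laminae.
Multiplying by 2 years per lamina: 3226 × 2 = 6452 years.
Extension rate ≈ 348.0 / 6452 = 0.054 mm/year.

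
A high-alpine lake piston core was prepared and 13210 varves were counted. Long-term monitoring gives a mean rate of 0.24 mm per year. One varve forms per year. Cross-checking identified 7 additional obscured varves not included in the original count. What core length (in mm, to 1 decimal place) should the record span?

Correcting the raw count gives 13210 + 7 = 13217 true varves.
Predicted length = 0.24 mm/year × 13217 years = 3172.1 mm.

3172.1 mm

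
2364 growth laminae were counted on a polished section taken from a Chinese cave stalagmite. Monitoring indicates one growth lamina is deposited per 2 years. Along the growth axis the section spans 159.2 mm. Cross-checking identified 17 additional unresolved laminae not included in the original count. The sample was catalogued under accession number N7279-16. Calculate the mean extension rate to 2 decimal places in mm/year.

True growth lamina count = 2364 + 17 = 2381.
Multiplying by 2 years per growth lamina: 2381 × 2 = 4762 years.
159.2 mm over 4762 years gives 159.2 / 4762 ≈ 0.03 mm/year.

0.03 mm/year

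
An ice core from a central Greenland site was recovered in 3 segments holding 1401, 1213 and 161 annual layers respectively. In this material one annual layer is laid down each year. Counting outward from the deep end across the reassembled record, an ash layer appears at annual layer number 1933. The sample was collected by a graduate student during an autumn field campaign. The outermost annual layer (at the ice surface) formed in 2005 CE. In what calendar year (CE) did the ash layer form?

Total annual layers = 1401 + 1213 + 161 = 2775.
Between annual layer 1933 and the ice surface there are 2775 − 1933 = 842 annual layers.
The annual layer at the ice surface is 2005 CE, so the ash layer dates to 2005 − 842 = 1163 CE.

1163 CE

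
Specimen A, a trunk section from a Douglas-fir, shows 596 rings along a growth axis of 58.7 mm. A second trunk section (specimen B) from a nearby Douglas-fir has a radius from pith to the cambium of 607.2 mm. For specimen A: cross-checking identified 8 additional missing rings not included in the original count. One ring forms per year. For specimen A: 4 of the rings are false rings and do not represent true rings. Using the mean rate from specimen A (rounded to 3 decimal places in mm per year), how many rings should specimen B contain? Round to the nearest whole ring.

Specimen A: adjusted count: 596 − 4 + 8 = 600 rings.
A: 58.7 mm over 600 years gives 58.7 / 600 ≈ 0.098 mm/yr.
B spans 607.2 / 0.098 = 6195.92 years ≈ 6196 rings.

6196 rings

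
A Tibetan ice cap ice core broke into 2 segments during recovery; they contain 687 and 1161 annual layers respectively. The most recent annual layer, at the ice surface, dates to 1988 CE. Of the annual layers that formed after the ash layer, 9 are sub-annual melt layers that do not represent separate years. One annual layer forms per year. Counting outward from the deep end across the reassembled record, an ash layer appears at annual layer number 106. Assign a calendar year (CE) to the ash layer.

255 CE

Total annual layers = 687 + 1161 = 1848.
1848 − 106 = 1742 annual layers lie beyond the ash layer toward the ice surface.
1742 − 9 false = 1733 true annual layers after the ash layer.
The annual layer at the ice surface is 1988 CE, so the ash layer dates to 1988 − 1733 = 255 CE.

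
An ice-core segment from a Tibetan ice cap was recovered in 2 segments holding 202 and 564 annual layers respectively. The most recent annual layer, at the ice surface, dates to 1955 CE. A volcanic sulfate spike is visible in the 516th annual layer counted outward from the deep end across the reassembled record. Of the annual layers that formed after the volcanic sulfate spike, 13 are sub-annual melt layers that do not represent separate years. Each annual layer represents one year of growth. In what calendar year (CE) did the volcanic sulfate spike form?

Total annual layers = 202 + 564 = 766.
766 − 516 = 250 annual layers lie beyond the volcanic sulfate spike toward the ice surface.
Removing the 13 false annual layers leaves 250 − 13 = 237 true annual layers beyond the volcanic sulfate spike.
Counting back 237 years from 1955 CE places the volcanic sulfate spike in 1955 − 237 = 1718 CE.

1718 CE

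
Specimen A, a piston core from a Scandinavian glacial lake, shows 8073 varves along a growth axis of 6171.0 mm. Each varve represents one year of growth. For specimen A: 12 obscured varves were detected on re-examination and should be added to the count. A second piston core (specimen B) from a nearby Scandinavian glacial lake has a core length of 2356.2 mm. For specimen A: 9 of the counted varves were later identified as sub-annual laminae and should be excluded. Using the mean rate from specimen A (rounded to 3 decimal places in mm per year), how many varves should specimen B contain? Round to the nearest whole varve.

Specimen A: after corrections the count is 8073 − 9 + 12 = 8076 varves.
A: 6171.0 mm over 8076 years gives 6171.0 / 8076 ≈ 0.764 mm per year.
Specimen B: 2356.2 mm / 0.764 mm per year = 3084.03 years ≈ 3084 varves.

3084 varves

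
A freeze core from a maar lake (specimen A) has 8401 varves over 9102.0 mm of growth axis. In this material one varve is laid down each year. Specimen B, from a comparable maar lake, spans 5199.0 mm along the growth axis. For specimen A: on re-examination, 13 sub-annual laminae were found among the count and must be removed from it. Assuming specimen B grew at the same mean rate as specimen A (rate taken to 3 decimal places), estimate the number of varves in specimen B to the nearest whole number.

4792 varves

Specimen A: adjusted count: 8401 − 13 = 8388 varves.
A: Mean rate = 9102.0 mm / 8388 years ≈ 1.085 mm per year.
For B, 5199.0 / 1.085 = 4791.71 years ≈ 4792 varves.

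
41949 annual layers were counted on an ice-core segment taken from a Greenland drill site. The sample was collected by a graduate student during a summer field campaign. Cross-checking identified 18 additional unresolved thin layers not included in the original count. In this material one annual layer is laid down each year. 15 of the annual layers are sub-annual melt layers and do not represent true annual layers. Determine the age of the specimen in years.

True annual layer count = 41949 − 15 + 18 = 41952.
One annual layer per year makes the duration 41952 years.

41952 yr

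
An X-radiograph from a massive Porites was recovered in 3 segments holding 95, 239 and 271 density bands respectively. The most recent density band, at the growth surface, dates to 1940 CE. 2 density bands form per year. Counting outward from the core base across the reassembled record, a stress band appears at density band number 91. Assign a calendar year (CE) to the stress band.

Total density bands = 95 + 239 + 271 = 605.
The stress band sits at density band 91 from the core base, so 605 − 91 = 514 density bands formed after it.
514 density bands at 2 per year is 514 / 2 = 257 years.
1940 − 257 = 1683 CE.

1683 CE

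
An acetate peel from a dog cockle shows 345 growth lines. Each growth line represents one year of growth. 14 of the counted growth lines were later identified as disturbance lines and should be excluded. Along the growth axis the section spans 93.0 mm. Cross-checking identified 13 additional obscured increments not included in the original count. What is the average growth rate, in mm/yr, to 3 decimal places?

Adjusted count: 345 − 14 + 13 = 344 growth lines.
Extension rate ≈ 93.0 / 344 = 0.270 mm/yr.

0.270 mm/yr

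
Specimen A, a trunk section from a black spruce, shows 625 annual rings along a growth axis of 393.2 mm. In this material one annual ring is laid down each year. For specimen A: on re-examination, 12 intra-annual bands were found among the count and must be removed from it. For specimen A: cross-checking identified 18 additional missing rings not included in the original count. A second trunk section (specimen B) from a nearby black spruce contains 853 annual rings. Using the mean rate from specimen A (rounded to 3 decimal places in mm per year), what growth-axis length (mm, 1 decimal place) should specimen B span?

531.4 mm

Specimen A: after corrections the count is 625 − 12 + 18 = 631 annual rings.
A: Extension rate ≈ 393.2 / 631 = 0.623 mm/yr.
For B, 0.623 mm/year × 853 years = 531.4 mm.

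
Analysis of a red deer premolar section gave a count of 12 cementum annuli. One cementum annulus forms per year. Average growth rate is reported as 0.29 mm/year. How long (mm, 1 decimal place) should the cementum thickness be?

3.5 mm

The record spans 12 years at 0.29 mm per year.
Length ≈ 0.29 × 12 = 3.5 mm.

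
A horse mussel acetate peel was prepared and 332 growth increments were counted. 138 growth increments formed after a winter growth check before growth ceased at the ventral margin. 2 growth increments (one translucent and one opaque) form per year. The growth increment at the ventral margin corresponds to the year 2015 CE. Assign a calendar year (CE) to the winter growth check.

138 growth increments post-date the winter growth check.
With 2 growth increments per year, 138 / 2 = 69 years.
2015 − 69 = 1946 CE.

1946 CE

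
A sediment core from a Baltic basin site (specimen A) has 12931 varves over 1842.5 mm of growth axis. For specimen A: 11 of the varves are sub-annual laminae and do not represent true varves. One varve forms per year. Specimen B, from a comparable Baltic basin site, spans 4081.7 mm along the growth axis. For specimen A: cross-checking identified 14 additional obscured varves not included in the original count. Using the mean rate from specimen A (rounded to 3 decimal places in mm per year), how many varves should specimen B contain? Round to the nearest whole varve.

28744 varves

Specimen A: adjusted count: 12931 − 11 + 14 = 12934 varves.
A: 1842.5 mm over 12934 years gives 1842.5 / 12934 ≈ 0.142 mm/yr.
B spans 4081.7 / 0.142 = 28744.37 years ≈ 28744 varves.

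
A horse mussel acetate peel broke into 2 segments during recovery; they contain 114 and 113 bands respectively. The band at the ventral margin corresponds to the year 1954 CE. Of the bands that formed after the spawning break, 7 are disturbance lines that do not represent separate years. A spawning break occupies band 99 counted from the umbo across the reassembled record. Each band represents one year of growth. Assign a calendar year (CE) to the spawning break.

1833 CE

Total bands = 114 + 113 = 227.
Between band 99 and the ventral margin there are 227 − 99 = 128 bands.
128 − 7 false = 121 true bands after the spawning break.
Counting back 121 years from 1954 CE places the spawning break in 1954 − 121 = 1833 CE.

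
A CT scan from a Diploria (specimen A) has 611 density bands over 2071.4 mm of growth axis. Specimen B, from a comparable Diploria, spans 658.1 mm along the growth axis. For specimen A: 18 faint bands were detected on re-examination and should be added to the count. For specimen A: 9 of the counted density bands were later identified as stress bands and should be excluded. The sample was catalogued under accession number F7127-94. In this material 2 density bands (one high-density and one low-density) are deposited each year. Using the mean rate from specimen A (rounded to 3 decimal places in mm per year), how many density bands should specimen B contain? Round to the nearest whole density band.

197 density bands

Specimen A: true density band count = 611 − 9 + 18 = 620.
Specimen A: 620 density bands at 2 per year is 620 / 2 = 310 years.
A: Extension rate ≈ 2071.4 / 310 = 6.682 mm/yr.
Specimen B: 658.1 mm / 6.682 mm per year = 98.49 years; at 2 density bands per year that is 98.49 × 2 ≈ 197 density bands.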